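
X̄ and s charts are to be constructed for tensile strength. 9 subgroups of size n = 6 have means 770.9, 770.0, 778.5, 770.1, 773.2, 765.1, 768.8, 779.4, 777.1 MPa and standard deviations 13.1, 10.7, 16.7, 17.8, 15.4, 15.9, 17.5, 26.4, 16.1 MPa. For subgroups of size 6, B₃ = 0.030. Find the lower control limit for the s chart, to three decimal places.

0.499

s̄ = (13.1 + 10.7 + 16.7 + 17.8 + 15.4 + 15.9 + 17.5 + 26.4 + 16.1) / 9 = 16.6222
LCL_s = B₃·s̄ = 0.030 × 16.6222 = 0.4987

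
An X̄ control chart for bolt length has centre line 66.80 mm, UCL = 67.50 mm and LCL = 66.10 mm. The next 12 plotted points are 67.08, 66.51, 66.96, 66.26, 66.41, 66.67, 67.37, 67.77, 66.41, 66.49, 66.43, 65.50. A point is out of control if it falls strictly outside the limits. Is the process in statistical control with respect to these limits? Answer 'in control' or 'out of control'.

out of control

Compare each point to [66.10, 67.50]: sample 8 = 67.77 > UCL; sample 12 = 65.50 < LCL.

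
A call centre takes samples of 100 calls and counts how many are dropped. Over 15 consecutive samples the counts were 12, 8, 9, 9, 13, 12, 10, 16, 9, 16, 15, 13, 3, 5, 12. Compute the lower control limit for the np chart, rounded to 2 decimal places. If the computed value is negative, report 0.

p̄ = Σdᵢ / (k·n) = 162 / (15 × 100) = 0.10800
LCL = np̄ − 3·√(np̄(1−p̄)) = 10.8000 − 3 × 3.1038 = 1.4886

1.49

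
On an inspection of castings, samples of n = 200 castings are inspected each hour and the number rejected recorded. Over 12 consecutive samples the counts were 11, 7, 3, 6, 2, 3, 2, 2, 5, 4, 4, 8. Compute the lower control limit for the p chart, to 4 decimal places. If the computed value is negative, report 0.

0.0000

p̄ = Σdᵢ / (k·n) = 57 / (12 × 200) = 0.02375
LCL = p̄ − 3·√(p̄(1−p̄)/n) = 0.02375 − 3 × 0.01077 = -0.00855 → 0 (negative, so LCL = 0)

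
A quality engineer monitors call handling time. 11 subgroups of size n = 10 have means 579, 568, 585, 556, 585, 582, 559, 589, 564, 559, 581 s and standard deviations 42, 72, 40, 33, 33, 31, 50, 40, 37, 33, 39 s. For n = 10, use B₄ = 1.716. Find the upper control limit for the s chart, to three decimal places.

70.200

s̄ = (42 + 72 + 40 + 33 + 33 + 31 + 50 + 40 + 37 + 33 + 39) / 11 = 40.9091
UCL_s = B₄·s̄ = 1.716 × 40.9091 = 70.2000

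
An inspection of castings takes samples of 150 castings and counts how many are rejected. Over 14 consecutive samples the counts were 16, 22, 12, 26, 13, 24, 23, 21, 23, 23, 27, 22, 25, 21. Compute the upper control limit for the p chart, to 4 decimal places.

0.2274

p̄ = Σdᵢ / (k·n) = 298 / (14 × 150) = 0.14190
UCL = p̄ + 3·√(p̄(1−p̄)/n) = 0.14190 + 3 × √(0.14190×0.85810/150) = 0.14190 + 3 × 0.02849 = 0.22738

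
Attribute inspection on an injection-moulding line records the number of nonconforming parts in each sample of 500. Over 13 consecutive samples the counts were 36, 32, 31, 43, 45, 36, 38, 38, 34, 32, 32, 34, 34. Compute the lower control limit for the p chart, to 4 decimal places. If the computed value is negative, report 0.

p̄ = Σdᵢ / (k·n) = 465 / (13 × 500) = 0.07154
LCL = p̄ − 3·√(p̄(1−p̄)/n) = 0.07154 − 3 × 0.01153 = 0.03696

0.0370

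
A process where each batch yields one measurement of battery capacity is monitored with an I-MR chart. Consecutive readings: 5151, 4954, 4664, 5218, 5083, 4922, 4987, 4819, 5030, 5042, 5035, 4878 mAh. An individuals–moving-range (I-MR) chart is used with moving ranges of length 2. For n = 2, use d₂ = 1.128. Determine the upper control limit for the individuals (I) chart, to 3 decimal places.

X̄ = (5151 + 4954 + 4664 + 5218 + 5083 + 4922 + 4987 + 4819 + 5030 + 5042 + 5035 + 4878) / 12 = 4981.9167
Moving ranges: 197, 290, 554, 135, 161, 65, 168, 211, 12, 7, 157; M̄R̄ = 1957.0000 / 11 = 177.9091
UCL = X̄ + 3·M̄R̄/d₂ = 4981.9167 + 3 × 177.9091 / 1.128 = 5455.0791

5455.079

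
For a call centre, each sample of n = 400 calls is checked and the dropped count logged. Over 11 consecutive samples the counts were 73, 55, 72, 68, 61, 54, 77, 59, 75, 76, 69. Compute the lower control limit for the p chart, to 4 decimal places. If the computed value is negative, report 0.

0.1119

p̄ = Σdᵢ / (k·n) = 739 / (11 × 400) = 0.16795
LCL = p̄ − 3·√(p̄(1−p̄)/n) = 0.16795 − 3 × 0.01869 = 0.11188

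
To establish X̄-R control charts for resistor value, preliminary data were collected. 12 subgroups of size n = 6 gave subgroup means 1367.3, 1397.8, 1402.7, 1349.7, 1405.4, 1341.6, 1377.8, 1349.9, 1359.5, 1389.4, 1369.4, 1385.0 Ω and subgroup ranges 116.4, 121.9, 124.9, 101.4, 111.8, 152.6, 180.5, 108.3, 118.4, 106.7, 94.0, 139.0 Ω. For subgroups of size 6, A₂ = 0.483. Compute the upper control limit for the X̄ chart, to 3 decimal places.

X̄̄ = (1367.3 + 1397.8 + 1402.7 + 1349.7 + 1405.4 + 1341.6 + 1377.8 + 1349.9 + 1359.5 + 1389.4 + 1369.4 + 1385.0) / 12 = 16495.5000 / 12 = 1374.6250
R̄ = (116.4 + 121.9 + 124.9 + 101.4 + 111.8 + 152.6 + 180.5 + 108.3 + 118.4 + 106.7 + 94.0 + 139.0) / 12 = 1475.9000 / 12 = 122.9917
UCL = X̄̄ + A₂·R̄ = 1374.6250 + 0.483 × 122.9917 = 1434.0300

1434.030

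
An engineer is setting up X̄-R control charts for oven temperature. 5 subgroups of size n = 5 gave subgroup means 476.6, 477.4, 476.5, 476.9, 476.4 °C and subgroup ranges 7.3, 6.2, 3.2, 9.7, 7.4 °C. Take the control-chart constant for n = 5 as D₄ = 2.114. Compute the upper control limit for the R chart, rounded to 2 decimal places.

R̄ = (7.3 + 6.2 + 3.2 + 9.7 + 7.4) / 5 = 33.8000 / 5 = 6.7600
UCL_R = D₄·R̄ = 2.114 × 6.7600 = 14.2906

14.29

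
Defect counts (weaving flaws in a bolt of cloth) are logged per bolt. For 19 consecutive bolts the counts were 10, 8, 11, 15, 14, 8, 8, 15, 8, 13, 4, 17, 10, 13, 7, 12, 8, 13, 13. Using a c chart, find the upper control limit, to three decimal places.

c̄ = (10 + 8 + 11 + 15 + 14 + 8 + 8 + 15 + 8 + 13 + 4 + 17 + 10 + 13 + 7 + 12 + 8 + 13 + 13) / 19 = 207 / 19 = 10.8947
UCL = c̄ + 3√c̄ = 10.8947 + 3 × √10.8947 = 10.8947 + 3 × 3.3007 = 20.7969

20.797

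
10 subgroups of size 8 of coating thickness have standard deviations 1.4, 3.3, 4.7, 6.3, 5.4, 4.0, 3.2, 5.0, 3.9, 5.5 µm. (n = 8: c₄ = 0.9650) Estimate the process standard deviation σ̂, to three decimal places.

s̄ = (1.4 + 3.3 + 4.7 + 6.3 + 5.4 + 4.0 + 3.2 + 5.0 + 3.9 + 5.5) / 10 = 4.2700
σ̂ = s̄ / c₄ = 4.2700 / 0.9650 = 4.4249

4.425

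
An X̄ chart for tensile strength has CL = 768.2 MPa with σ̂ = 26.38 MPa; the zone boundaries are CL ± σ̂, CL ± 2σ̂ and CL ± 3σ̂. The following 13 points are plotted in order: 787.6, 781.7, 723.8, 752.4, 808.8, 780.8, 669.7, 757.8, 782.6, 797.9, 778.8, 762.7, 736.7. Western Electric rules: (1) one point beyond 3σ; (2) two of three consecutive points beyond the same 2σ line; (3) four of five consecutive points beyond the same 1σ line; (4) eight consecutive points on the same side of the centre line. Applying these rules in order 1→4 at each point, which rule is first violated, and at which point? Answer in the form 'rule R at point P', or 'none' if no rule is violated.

rule 1 at point 7

Zone of each point (C = within 1σ̂, B = 1σ̂–2σ̂, A = 2σ̂–3σ̂, * = beyond 3σ̂; sign = side of CL): 1:+C, 2:+C, 3:-B, 4:-C, 5:+B, 6:+C, 7:-*, 8:-C, 9:+C, 10:+B, 11:+C, 12:-C, 13:-B
Rule 1 (one point beyond the 3σ limits) is satisfied at point 7.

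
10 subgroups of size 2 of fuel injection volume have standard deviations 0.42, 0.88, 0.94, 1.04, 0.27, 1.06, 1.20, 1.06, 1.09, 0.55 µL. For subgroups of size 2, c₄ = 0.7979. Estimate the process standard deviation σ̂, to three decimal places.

1.067

s̄ = (0.42 + 0.88 + 0.94 + 1.04 + 0.27 + 1.06 + 1.20 + 1.06 + 1.09 + 0.55) / 10 = 0.8510
σ̂ = s̄ / c₄ = 0.8510 / 0.7979 = 1.0665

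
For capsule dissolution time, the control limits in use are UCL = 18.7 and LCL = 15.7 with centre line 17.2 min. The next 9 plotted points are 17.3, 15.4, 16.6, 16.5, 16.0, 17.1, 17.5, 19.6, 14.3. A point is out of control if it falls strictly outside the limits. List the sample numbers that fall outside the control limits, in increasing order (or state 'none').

2, 8, 9

Compare each point to [15.7, 18.7]: sample 2 = 15.4 < LCL; sample 8 = 19.6 > UCL; sample 9 = 14.3 < LCL.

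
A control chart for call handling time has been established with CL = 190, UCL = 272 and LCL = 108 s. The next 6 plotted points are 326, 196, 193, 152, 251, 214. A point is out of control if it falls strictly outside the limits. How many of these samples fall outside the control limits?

Compare each point to [108, 272]: sample 1 = 326 > UCL.

1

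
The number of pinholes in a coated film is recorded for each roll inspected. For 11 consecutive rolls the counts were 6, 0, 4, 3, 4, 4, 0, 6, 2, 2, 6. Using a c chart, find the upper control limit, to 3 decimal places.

8.866

c̄ = (6 + 0 + 4 + 3 + 4 + 4 + 0 + 6 + 2 + 2 + 6) / 11 = 37 / 11 = 3.3636
UCL = c̄ + 3√c̄ = 3.3636 + 3 × √3.3636 = 3.3636 + 3 × 1.8340 = 8.8657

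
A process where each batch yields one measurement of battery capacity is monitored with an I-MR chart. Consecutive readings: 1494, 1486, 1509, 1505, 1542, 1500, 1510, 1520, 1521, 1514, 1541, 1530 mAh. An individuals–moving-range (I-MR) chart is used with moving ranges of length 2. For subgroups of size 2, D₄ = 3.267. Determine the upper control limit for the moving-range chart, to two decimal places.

Moving ranges: 8, 23, 4, 37, 42, 10, 10, 1, 7, 27, 11; M̄R̄ = 180.0000 / 11 = 16.3636
UCL_MR = D₄·M̄R̄ = 3.267 × 16.3636 = 53.4600

53.46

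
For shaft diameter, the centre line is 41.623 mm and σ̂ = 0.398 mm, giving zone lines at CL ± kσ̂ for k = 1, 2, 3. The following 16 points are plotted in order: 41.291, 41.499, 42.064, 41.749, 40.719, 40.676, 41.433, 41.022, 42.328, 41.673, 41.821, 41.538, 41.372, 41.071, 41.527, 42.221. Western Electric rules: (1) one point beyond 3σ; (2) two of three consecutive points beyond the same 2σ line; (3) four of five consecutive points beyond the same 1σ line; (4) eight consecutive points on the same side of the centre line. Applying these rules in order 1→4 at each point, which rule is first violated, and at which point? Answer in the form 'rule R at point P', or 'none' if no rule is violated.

Zone of each point (C = within 1σ̂, B = 1σ̂–2σ̂, A = 2σ̂–3σ̂, * = beyond 3σ̂; sign = side of CL): 1:-C, 2:-C, 3:+B, 4:+C, 5:-A, 6:-A, 7:-C, 8:-B, 9:+B, 10:+C, 11:+C, 12:-C, 13:-C, 14:-B, 15:-C, 16:+B
Rule 2 (two of three consecutive points beyond the same 2σ limit) is satisfied at point 6.

rule 2 at point 6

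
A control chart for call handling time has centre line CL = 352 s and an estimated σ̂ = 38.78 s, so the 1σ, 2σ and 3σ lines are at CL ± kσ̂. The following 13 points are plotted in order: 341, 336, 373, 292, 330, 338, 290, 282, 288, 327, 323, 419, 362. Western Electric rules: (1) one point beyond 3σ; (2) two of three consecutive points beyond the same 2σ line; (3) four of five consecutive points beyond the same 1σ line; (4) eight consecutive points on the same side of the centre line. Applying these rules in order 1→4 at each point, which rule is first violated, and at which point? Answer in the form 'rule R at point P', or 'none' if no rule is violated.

rule 4 at point 11

Zone of each point (C = within 1σ̂, B = 1σ̂–2σ̂, A = 2σ̂–3σ̂, * = beyond 3σ̂; sign = side of CL): 1:-C, 2:-C, 3:+C, 4:-B, 5:-C, 6:-C, 7:-B, 8:-B, 9:-B, 10:-C, 11:-C, 12:+B, 13:+C
Rule 4 (eight consecutive points on the same side of the centre line) is satisfied at point 11.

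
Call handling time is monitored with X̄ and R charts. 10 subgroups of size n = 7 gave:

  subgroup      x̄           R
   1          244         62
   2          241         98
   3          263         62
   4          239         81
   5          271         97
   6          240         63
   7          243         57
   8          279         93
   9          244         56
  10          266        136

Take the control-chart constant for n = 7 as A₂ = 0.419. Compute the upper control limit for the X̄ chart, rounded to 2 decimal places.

X̄̄ = (244 + 241 + 263 + 239 + 271 + 240 + 243 + 279 + 244 + 266) / 10 = 2530.0000 / 10 = 253.0000
R̄ = (62 + 98 + 62 + 81 + 97 + 63 + 57 + 93 + 56 + 136) / 10 = 805.0000 / 10 = 80.5000
UCL = X̄̄ + A₂·R̄ = 253.0000 + 0.419 × 80.5000 = 286.7295

286.73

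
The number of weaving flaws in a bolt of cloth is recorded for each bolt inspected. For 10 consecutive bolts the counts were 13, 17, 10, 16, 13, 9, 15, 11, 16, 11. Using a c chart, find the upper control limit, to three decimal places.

c̄ = (13 + 17 + 10 + 16 + 13 + 9 + 15 + 11 + 16 + 11) / 10 = 131 / 10 = 13.1000
UCL = c̄ + 3√c̄ = 13.1000 + 3 × √13.1000 = 13.1000 + 3 × 3.6194 = 23.9582

23.958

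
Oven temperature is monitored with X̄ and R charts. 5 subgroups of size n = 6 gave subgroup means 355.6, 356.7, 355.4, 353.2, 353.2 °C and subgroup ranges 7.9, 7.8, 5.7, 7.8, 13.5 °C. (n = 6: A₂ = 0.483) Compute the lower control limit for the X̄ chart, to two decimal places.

X̄̄ = (355.6 + 356.7 + 355.4 + 353.2 + 353.2) / 5 = 1774.1000 / 5 = 354.8200
R̄ = (7.9 + 7.8 + 5.7 + 7.8 + 13.5) / 5 = 42.7000 / 5 = 8.5400
LCL = X̄̄ − A₂·R̄ = 354.8200 − 0.483 × 8.5400 = 350.6952

350.70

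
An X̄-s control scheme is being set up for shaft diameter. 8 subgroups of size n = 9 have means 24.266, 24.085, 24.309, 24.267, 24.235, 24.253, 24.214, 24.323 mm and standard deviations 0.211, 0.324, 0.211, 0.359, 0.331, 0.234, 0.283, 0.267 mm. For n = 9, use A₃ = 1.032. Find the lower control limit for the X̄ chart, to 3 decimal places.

X̄̄ = (24.266 + 24.085 + 24.309 + 24.267 + 24.235 + 24.253 + 24.214 + 24.323) / 8 = 24.2440
s̄ = (0.211 + 0.324 + 0.211 + 0.359 + 0.331 + 0.234 + 0.283 + 0.267) / 8 = 0.2775
LCL = X̄̄ − A₃·s̄ = 24.2440 − 1.032 × 0.2775 = 23.9576

23.958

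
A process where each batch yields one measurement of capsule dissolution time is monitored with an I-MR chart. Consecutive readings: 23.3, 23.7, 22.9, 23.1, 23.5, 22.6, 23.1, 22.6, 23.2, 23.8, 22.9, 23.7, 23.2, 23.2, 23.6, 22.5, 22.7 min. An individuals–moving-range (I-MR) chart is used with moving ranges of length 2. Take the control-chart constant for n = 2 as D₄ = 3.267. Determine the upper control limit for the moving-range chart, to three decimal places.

Moving ranges: 0.4, 0.8, 0.2, 0.4, 0.9, 0.5, 0.5, 0.6, 0.6, 0.9, 0.8, 0.5, 0.0, 0.4, 1.1, 0.2; M̄R̄ = 8.8000 / 16 = 0.5500
UCL_MR = D₄·M̄R̄ = 3.267 × 0.5500 = 1.7969

1.797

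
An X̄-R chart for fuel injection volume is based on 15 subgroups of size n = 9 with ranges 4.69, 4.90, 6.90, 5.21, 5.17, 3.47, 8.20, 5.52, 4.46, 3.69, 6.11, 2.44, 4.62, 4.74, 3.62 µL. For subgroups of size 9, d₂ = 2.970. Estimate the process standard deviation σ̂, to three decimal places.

1.655

R̄ = (4.69 + 4.90 + 6.90 + 5.21 + 5.17 + 3.47 + 8.20 + 5.52 + 4.46 + 3.69 + 6.11 + 2.44 + 4.62 + 4.74 + 3.62) / 15 = 4.9160
σ̂ = R̄ / d₂ = 4.9160 / 2.970 = 1.6552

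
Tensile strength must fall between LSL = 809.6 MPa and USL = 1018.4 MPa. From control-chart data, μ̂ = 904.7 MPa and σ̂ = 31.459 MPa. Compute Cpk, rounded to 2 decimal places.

Cpu = (USL − μ̂) / (3σ̂) = (1018.4 − 904.7) / (3 × 31.459) = 1.2047; Cpl = (μ̂ − LSL) / (3σ̂) = (904.7 − 809.6) / (3 × 31.459) = 1.0077; Cpk = min(Cpu, Cpl) = 1.0077

1.01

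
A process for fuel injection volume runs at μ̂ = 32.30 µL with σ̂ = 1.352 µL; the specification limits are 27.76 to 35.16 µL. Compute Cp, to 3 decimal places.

Cp = (USL − LSL) / (6σ̂) = (35.16 − 27.76) / (6 × 1.352) = 7.4000 / 8.1120 = 0.9122

0.912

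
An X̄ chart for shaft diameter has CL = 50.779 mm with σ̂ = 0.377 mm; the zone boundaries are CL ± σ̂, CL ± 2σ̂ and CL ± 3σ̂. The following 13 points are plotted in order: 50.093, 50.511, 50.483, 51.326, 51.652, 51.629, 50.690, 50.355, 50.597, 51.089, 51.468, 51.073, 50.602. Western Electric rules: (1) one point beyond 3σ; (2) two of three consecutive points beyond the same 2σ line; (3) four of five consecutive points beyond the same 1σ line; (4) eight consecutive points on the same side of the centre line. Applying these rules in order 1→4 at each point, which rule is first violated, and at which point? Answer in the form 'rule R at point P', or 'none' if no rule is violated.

rule 2 at point 6

Zone of each point (C = within 1σ̂, B = 1σ̂–2σ̂, A = 2σ̂–3σ̂, * = beyond 3σ̂; sign = side of CL): 1:-B, 2:-C, 3:-C, 4:+B, 5:+A, 6:+A, 7:-C, 8:-B, 9:-C, 10:+C, 11:+B, 12:+C, 13:-C
Rule 2 (two of three consecutive points beyond the same 2σ limit) is satisfied at point 6.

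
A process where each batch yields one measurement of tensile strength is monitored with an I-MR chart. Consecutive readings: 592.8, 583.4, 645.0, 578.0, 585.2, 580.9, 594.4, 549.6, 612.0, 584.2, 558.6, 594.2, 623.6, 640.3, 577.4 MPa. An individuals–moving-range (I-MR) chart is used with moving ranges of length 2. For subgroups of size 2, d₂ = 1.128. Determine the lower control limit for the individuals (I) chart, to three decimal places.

504.363

X̄ = (592.8 + 583.4 + 645.0 + 578.0 + 585.2 + 580.9 + 594.4 + 549.6 + 612.0 + 584.2 + 558.6 + 594.2 + 623.6 + 640.3 + 577.4) / 15 = 593.3067
Moving ranges: 9.4, 61.6, 67.0, 7.2, 4.3, 13.5, 44.8, 62.4, 27.8, 25.6, 35.6, 29.4, 16.7, 62.9; M̄R̄ = 468.2000 / 14 = 33.4429
LCL = X̄ − 3·M̄R̄/d₂ = 593.3067 − 3 × 33.4429 / 1.128 = 504.3629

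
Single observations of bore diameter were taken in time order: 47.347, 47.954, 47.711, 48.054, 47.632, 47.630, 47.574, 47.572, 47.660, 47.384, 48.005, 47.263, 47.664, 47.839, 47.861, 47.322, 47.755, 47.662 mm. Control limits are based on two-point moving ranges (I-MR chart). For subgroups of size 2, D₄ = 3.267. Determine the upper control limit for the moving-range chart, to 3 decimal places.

0.973

Moving ranges: 0.607, 0.243, 0.343, 0.422, 0.002, 0.056, 0.002, 0.088, 0.276, 0.621, 0.742, 0.401, 0.175, 0.022, 0.539, 0.433, 0.093; M̄R̄ = 5.0650 / 17 = 0.2979
UCL_MR = D₄·M̄R̄ = 3.267 × 0.2979 = 0.9734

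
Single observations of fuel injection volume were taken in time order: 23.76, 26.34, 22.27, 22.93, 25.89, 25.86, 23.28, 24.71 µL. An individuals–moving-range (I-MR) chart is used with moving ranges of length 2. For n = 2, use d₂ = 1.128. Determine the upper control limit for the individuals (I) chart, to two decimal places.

29.82

X̄ = (23.76 + 26.34 + 22.27 + 22.93 + 25.89 + 25.86 + 23.28 + 24.71) / 8 = 24.3800
Moving ranges: 2.58, 4.07, 0.66, 2.96, 0.03, 2.58, 1.43; M̄R̄ = 14.3100 / 7 = 2.0443
UCL = X̄ + 3·M̄R̄/d₂ = 24.3800 + 3 × 2.0443 / 1.128 = 29.8169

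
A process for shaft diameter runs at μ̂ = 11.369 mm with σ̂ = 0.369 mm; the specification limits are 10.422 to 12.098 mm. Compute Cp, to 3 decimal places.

Cp = (USL − LSL) / (6σ̂) = (12.098 − 10.422) / (6 × 0.369) = 1.6760 / 2.2140 = 0.7570

0.757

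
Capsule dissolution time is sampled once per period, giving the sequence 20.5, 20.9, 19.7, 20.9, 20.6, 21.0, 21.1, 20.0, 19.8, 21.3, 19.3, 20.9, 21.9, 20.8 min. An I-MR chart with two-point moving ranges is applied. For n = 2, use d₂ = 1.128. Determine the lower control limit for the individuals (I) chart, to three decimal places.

18.146

X̄ = (20.5 + 20.9 + 19.7 + 20.9 + 20.6 + 21.0 + 21.1 + 20.0 + 19.8 + 21.3 + 19.3 + 20.9 + 21.9 + 20.8) / 14 = 20.6214
Moving ranges: 0.4, 1.2, 1.2, 0.3, 0.4, 0.1, 1.1, 0.2, 1.5, 2.0, 1.6, 1.0, 1.1; M̄R̄ = 12.1000 / 13 = 0.9308
LCL = X̄ − 3·M̄R̄/d₂ = 20.6214 − 3 × 0.9308 / 1.128 = 18.1460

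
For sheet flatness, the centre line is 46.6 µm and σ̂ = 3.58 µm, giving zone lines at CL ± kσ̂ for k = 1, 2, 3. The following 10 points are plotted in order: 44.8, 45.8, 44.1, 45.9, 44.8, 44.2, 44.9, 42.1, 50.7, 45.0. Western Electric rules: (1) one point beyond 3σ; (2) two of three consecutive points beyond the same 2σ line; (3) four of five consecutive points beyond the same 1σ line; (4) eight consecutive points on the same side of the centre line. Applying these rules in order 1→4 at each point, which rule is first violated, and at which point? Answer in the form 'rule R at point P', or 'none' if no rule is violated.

Zone of each point (C = within 1σ̂, B = 1σ̂–2σ̂, A = 2σ̂–3σ̂, * = beyond 3σ̂; sign = side of CL): 1:-C, 2:-C, 3:-C, 4:-C, 5:-C, 6:-C, 7:-C, 8:-B, 9:+B, 10:-C
Rule 4 (eight consecutive points on the same side of the centre line) is satisfied at point 8.

rule 4 at point 8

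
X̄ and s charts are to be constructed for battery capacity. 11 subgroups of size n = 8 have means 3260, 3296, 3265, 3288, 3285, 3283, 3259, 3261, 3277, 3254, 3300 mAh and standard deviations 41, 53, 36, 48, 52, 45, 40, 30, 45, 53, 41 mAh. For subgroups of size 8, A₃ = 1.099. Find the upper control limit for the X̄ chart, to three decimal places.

X̄̄ = (3260 + 3296 + 3265 + 3288 + 3285 + 3283 + 3259 + 3261 + 3277 + 3254 + 3300) / 11 = 3275.2727
s̄ = (41 + 53 + 36 + 48 + 52 + 45 + 40 + 30 + 45 + 53 + 41) / 11 = 44.0000
UCL = X̄̄ + A₃·s̄ = 3275.2727 + 1.099 × 44.0000 = 3323.6287

3323.629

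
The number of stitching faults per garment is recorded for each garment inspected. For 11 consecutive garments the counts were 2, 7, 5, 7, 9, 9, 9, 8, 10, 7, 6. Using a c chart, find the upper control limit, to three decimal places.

c̄ = (2 + 7 + 5 + 7 + 9 + 9 + 9 + 8 + 10 + 7 + 6) / 11 = 79 / 11 = 7.1818
UCL = c̄ + 3√c̄ = 7.1818 + 3 × √7.1818 = 7.1818 + 3 × 2.6799 = 15.2215

15.221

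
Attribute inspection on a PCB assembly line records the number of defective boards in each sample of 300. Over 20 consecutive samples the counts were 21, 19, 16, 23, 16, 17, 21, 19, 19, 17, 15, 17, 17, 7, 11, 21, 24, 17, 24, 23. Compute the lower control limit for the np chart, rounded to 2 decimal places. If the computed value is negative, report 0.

p̄ = Σdᵢ / (k·n) = 364 / (20 × 300) = 0.06067
LCL = np̄ − 3·√(np̄(1−p̄)) = 18.2000 − 3 × 4.1347 = 5.7959

5.80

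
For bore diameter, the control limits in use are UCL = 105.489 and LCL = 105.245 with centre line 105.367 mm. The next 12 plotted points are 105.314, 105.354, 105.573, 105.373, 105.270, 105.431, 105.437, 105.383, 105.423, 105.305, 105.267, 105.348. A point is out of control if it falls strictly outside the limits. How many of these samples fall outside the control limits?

Compare each point to [105.245, 105.489]: sample 3 = 105.573 > UCL.

1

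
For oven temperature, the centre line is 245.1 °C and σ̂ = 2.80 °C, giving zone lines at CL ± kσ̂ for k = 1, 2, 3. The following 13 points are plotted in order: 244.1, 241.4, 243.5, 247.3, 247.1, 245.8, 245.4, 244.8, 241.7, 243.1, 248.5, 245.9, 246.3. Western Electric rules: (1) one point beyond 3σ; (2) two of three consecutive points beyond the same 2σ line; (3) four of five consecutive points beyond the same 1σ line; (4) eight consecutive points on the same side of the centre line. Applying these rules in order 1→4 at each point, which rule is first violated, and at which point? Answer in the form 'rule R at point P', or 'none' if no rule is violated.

none

Zone of each point (C = within 1σ̂, B = 1σ̂–2σ̂, A = 2σ̂–3σ̂, * = beyond 3σ̂; sign = side of CL): 1:-C, 2:-B, 3:-C, 4:+C, 5:+C, 6:+C, 7:+C, 8:-C, 9:-B, 10:-C, 11:+B, 12:+C, 13:+C
No rule fires across all 13 points.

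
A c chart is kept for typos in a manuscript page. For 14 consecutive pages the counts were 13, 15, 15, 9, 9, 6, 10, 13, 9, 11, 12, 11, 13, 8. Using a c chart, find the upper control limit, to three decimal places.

20.950

c̄ = (13 + 15 + 15 + 9 + 9 + 6 + 10 + 13 + 9 + 11 + 12 + 11 + 13 + 8) / 14 = 154 / 14 = 11.0000
UCL = c̄ + 3√c̄ = 11.0000 + 3 × √11.0000 = 11.0000 + 3 × 3.3166 = 20.9499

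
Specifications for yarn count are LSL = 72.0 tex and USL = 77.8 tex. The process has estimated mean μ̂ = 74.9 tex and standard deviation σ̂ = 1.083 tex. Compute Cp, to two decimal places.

Cp = (USL − LSL) / (6σ̂) = (77.8 − 72.0) / (6 × 1.083) = 5.8000 / 6.4980 = 0.8926

0.89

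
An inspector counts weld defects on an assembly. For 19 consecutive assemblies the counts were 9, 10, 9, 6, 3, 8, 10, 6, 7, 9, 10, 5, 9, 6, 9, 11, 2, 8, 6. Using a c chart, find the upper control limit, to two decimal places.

c̄ = (9 + 10 + 9 + 6 + 3 + 8 + 10 + 6 + 7 + 9 + 10 + 5 + 9 + 6 + 9 + 11 + 2 + 8 + 6) / 19 = 143 / 19 = 7.5263
UCL = c̄ + 3√c̄ = 7.5263 + 3 × √7.5263 = 7.5263 + 3 × 2.7434 = 15.7566

15.76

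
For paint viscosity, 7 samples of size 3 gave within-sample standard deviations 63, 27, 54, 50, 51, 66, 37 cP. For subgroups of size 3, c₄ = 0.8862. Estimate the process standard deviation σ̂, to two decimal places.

s̄ = (63 + 27 + 54 + 50 + 51 + 66 + 37) / 7 = 49.7143
σ̂ = s̄ / c₄ = 49.7143 / 0.8862 = 56.0983

56.10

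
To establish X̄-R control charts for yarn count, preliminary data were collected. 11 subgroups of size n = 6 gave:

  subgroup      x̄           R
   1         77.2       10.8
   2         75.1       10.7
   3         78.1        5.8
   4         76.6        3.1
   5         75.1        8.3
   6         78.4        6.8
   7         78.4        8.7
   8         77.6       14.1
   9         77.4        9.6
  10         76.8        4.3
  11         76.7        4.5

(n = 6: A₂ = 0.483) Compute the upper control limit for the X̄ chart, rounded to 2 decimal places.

80.84

X̄̄ = (77.2 + 75.1 + 78.1 + 76.6 + 75.1 + 78.4 + 78.4 + 77.6 + 77.4 + 76.8 + 76.7) / 11 = 847.4000 / 11 = 77.0364
R̄ = (10.8 + 10.7 + 5.8 + 3.1 + 8.3 + 6.8 + 8.7 + 14.1 + 9.6 + 4.3 + 4.5) / 11 = 86.7000 / 11 = 7.8818
UCL = X̄̄ + A₂·R̄ = 77.0364 + 0.483 × 7.8818 = 80.8433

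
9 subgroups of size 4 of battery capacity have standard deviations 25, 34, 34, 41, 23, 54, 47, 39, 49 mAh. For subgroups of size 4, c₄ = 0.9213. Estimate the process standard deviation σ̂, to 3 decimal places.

41.728

s̄ = (25 + 34 + 34 + 41 + 23 + 54 + 47 + 39 + 49) / 9 = 38.4444
σ̂ = s̄ / c₄ = 38.4444 / 0.9213 = 41.7285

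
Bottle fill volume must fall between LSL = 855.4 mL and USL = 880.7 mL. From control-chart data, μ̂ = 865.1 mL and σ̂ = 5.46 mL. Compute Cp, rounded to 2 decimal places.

0.77

Cp = (USL − LSL) / (6σ̂) = (880.7 − 855.4) / (6 × 5.46) = 25.3000 / 32.7600 = 0.7723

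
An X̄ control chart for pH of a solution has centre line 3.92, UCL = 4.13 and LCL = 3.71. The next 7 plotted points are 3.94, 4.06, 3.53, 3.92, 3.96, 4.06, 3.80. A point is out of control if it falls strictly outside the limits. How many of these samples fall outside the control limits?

Compare each point to [3.71, 4.13]: sample 3 = 3.53 < LCL.

1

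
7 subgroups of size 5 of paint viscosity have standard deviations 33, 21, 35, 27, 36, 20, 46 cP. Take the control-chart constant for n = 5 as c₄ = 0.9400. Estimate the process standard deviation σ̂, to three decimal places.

s̄ = (33 + 21 + 35 + 27 + 36 + 20 + 46) / 7 = 31.1429
σ̂ = s̄ / c₄ = 31.1429 / 0.9400 = 33.1307

33.131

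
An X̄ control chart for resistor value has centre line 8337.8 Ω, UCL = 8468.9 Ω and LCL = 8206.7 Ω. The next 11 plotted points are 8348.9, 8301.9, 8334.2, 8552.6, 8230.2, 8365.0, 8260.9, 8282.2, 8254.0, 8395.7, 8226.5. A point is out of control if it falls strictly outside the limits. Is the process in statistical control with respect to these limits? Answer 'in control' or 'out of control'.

Compare each point to [8206.7, 8468.9]: sample 4 = 8552.6 > UCL.

out of control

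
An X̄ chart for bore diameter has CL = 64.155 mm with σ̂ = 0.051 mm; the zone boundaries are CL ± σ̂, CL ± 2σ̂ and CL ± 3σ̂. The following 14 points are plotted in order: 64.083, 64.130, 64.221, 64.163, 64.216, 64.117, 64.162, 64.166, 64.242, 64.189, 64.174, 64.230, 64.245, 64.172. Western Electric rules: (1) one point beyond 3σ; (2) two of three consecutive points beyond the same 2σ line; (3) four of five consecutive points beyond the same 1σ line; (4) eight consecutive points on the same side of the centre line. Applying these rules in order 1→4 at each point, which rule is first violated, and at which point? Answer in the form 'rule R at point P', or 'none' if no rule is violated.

Zone of each point (C = within 1σ̂, B = 1σ̂–2σ̂, A = 2σ̂–3σ̂, * = beyond 3σ̂; sign = side of CL): 1:-B, 2:-C, 3:+B, 4:+C, 5:+B, 6:-C, 7:+C, 8:+C, 9:+B, 10:+C, 11:+C, 12:+B, 13:+B, 14:+C
Rule 4 (eight consecutive points on the same side of the centre line) is satisfied at point 14.

rule 4 at point 14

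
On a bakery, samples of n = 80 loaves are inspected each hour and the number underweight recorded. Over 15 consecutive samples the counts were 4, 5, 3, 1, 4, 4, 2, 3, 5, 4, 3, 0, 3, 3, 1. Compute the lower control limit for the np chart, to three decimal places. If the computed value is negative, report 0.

p̄ = Σdᵢ / (k·n) = 45 / (15 × 80) = 0.03750
LCL = np̄ − 3·√(np̄(1−p̄)) = 3.0000 − 3 × 1.6993 = -2.0978 → 0 (negative, so LCL = 0)

0.000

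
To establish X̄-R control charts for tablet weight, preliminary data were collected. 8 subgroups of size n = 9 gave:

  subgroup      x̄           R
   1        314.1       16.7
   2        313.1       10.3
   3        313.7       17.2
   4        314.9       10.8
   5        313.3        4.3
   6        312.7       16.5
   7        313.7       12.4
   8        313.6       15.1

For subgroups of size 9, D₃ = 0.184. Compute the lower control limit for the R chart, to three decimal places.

2.376

R̄ = (16.7 + 10.3 + 17.2 + 10.8 + 4.3 + 16.5 + 12.4 + 15.1) / 8 = 103.3000 / 8 = 12.9125
LCL_R = D₃·R̄ = 0.184 × 12.9125 = 2.3759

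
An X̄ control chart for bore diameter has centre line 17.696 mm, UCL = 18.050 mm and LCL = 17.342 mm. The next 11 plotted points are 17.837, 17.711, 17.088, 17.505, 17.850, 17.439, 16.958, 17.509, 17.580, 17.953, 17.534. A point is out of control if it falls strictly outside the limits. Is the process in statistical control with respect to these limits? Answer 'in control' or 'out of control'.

Compare each point to [17.342, 18.050]: sample 3 = 17.088 < LCL; sample 7 = 16.958 < LCL.

out of control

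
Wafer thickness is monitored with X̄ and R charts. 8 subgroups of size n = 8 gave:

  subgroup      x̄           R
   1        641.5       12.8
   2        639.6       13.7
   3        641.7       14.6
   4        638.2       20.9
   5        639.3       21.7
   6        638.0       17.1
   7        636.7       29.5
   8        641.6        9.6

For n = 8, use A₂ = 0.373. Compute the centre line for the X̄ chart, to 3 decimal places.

639.575

X̄̄ = (641.5 + 639.6 + 641.7 + 638.2 + 639.3 + 638.0 + 636.7 + 641.6) / 8 = 5116.6000 / 8 = 639.5750
CL = X̄̄ = 639.5750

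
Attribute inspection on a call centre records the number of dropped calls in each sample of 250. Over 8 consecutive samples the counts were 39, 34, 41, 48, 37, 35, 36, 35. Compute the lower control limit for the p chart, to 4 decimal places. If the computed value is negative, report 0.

0.0843

p̄ = Σdᵢ / (k·n) = 305 / (8 × 250) = 0.15250
LCL = p̄ − 3·√(p̄(1−p̄)/n) = 0.15250 − 3 × 0.02274 = 0.08429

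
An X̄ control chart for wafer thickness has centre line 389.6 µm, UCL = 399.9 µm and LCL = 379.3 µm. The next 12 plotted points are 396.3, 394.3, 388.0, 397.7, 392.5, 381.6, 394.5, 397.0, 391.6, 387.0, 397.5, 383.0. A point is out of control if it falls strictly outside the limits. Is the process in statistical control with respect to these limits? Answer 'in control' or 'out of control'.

in control

All 12 points lie within [379.3, 399.9].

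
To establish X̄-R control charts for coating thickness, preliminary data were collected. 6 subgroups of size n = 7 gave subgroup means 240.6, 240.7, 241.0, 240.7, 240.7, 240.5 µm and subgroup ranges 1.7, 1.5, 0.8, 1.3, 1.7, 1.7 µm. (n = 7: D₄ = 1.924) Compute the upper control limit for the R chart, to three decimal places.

R̄ = (1.7 + 1.5 + 0.8 + 1.3 + 1.7 + 1.7) / 6 = 8.7000 / 6 = 1.4500
UCL_R = D₄·R̄ = 1.924 × 1.4500 = 2.7898

2.790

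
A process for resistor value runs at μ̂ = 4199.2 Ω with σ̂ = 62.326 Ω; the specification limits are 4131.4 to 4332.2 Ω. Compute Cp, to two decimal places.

0.54

Cp = (USL − LSL) / (6σ̂) = (4332.2 − 4131.4) / (6 × 62.326) = 200.8000 / 373.9560 = 0.5370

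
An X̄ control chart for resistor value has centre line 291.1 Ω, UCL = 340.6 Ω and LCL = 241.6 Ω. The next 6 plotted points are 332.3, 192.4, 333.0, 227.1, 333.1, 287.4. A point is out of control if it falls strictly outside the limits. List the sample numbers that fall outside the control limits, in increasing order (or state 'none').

2, 4

Compare each point to [241.6, 340.6]: sample 2 = 192.4 < LCL; sample 4 = 227.1 < LCL.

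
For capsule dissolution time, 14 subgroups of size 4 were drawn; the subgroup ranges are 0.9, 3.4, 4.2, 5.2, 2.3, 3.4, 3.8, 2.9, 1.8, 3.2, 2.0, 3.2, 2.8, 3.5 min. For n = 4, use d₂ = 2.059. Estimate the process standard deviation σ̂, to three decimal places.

1.478

R̄ = (0.9 + 3.4 + 4.2 + 5.2 + 2.3 + 3.4 + 3.8 + 2.9 + 1.8 + 3.2 + 2.0 + 3.2 + 2.8 + 3.5) / 14 = 3.0429
σ̂ = R̄ / d₂ = 3.0429 / 2.059 = 1.4778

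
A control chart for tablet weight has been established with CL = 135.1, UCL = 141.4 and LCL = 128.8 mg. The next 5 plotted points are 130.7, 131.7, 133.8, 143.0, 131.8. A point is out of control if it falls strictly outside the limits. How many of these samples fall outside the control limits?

1

Compare each point to [128.8, 141.4]: sample 4 = 143.0 > UCL.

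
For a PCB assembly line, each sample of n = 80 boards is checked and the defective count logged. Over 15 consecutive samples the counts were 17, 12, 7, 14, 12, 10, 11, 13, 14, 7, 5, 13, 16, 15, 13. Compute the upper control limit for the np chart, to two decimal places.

21.49

p̄ = Σdᵢ / (k·n) = 179 / (15 × 80) = 0.14917
UCL = np̄ + 3·√(np̄(1−p̄)) = 11.9333 + 3 × √(11.9333×0.85083) = 11.9333 + 3 × 3.1864 = 21.4926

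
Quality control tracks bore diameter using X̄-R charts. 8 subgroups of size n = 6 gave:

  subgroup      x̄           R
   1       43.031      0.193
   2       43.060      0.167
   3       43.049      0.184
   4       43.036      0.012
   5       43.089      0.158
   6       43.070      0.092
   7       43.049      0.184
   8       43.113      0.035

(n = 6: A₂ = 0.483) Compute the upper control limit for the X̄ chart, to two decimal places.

X̄̄ = (43.031 + 43.060 + 43.049 + 43.036 + 43.089 + 43.070 + 43.049 + 43.113) / 8 = 344.4970 / 8 = 43.0621
R̄ = (0.193 + 0.167 + 0.184 + 0.012 + 0.158 + 0.092 + 0.184 + 0.035) / 8 = 1.0250 / 8 = 0.1281
UCL = X̄̄ + A₂·R̄ = 43.0621 + 0.483 × 0.1281 = 43.1240

43.12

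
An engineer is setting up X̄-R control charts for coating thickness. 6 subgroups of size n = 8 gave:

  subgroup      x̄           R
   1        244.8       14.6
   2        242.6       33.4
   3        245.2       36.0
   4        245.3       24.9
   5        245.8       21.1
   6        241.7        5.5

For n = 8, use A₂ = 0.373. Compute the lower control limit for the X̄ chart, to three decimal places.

X̄̄ = (244.8 + 242.6 + 245.2 + 245.3 + 245.8 + 241.7) / 6 = 1465.4000 / 6 = 244.2333
R̄ = (14.6 + 33.4 + 36.0 + 24.9 + 21.1 + 5.5) / 6 = 135.5000 / 6 = 22.5833
LCL = X̄̄ − A₂·R̄ = 244.2333 − 0.373 × 22.5833 = 235.8098

235.810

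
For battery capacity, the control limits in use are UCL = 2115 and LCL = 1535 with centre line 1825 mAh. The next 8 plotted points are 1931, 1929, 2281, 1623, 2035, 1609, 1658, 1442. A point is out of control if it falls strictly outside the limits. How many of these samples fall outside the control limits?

Compare each point to [1535, 2115]: sample 3 = 2281 > UCL; sample 8 = 1442 < LCL.

2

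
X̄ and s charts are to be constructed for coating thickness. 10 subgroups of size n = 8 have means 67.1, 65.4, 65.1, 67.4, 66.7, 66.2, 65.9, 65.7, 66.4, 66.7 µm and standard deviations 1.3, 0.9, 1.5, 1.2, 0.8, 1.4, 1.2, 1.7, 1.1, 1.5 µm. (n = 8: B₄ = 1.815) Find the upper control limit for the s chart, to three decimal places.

2.287

s̄ = (1.3 + 0.9 + 1.5 + 1.2 + 0.8 + 1.4 + 1.2 + 1.7 + 1.1 + 1.5) / 10 = 1.2600
UCL_s = B₄·s̄ = 1.815 × 1.2600 = 2.2869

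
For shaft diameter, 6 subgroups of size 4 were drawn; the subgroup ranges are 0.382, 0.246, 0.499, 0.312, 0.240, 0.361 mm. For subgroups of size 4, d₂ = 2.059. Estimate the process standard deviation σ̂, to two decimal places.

0.17

R̄ = (0.382 + 0.246 + 0.499 + 0.312 + 0.240 + 0.361) / 6 = 0.3400
σ̂ = R̄ / d₂ = 0.3400 / 2.059 = 0.1651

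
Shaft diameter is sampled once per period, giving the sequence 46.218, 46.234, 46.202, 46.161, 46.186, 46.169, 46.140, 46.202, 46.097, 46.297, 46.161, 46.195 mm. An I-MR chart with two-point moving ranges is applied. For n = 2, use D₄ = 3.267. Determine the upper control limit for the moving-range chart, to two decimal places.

0.21

Moving ranges: 0.016, 0.032, 0.041, 0.025, 0.017, 0.029, 0.062, 0.105, 0.200, 0.136, 0.034; M̄R̄ = 0.6970 / 11 = 0.0634
UCL_MR = D₄·M̄R̄ = 3.267 × 0.0634 = 0.2070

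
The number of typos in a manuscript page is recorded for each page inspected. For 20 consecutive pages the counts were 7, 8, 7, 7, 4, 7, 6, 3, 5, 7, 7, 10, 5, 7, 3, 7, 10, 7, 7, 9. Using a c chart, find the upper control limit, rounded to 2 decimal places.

14.39

c̄ = (7 + 8 + 7 + 7 + 4 + 7 + 6 + 3 + 5 + 7 + 7 + 10 + 5 + 7 + 3 + 7 + 10 + 7 + 7 + 9) / 20 = 133 / 20 = 6.6500
UCL = c̄ + 3√c̄ = 6.6500 + 3 × √6.6500 = 6.6500 + 3 × 2.5788 = 14.3863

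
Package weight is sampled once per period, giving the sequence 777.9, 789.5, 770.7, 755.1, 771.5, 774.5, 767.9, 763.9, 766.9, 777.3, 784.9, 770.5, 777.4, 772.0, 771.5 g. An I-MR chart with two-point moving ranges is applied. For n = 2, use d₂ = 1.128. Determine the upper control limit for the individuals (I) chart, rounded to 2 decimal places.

796.36

X̄ = (777.9 + 789.5 + 770.7 + 755.1 + 771.5 + 774.5 + 767.9 + 763.9 + 766.9 + 777.3 + 784.9 + 770.5 + 777.4 + 772.0 + 771.5) / 15 = 772.7667
Moving ranges: 11.6, 18.8, 15.6, 16.4, 3.0, 6.6, 4.0, 3.0, 10.4, 7.6, 14.4, 6.9, 5.4, 0.5; M̄R̄ = 124.2000 / 14 = 8.8714
UCL = X̄ + 3·M̄R̄/d₂ = 772.7667 + 3 × 8.8714 / 1.128 = 796.3609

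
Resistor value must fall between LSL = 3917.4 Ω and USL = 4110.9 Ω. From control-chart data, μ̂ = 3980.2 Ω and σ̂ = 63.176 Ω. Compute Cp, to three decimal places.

0.510

Cp = (USL − LSL) / (6σ̂) = (4110.9 − 3917.4) / (6 × 63.176) = 193.5000 / 379.0560 = 0.5105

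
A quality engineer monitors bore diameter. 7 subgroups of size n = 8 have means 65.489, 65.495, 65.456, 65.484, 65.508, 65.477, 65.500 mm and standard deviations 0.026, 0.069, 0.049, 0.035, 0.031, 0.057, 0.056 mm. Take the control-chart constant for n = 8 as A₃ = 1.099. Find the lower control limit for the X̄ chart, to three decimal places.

65.436

X̄̄ = (65.489 + 65.495 + 65.456 + 65.484 + 65.508 + 65.477 + 65.500) / 7 = 65.4870
s̄ = (0.026 + 0.069 + 0.049 + 0.035 + 0.031 + 0.057 + 0.056) / 7 = 0.0461
LCL = X̄̄ − A₃·s̄ = 65.4870 − 1.099 × 0.0461 = 65.4363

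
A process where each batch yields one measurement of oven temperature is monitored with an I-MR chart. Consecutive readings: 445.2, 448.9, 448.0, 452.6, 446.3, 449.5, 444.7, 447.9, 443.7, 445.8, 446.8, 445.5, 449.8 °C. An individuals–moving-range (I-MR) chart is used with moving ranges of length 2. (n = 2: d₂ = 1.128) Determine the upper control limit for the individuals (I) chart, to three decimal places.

456.061

X̄ = (445.2 + 448.9 + 448.0 + 452.6 + 446.3 + 449.5 + 444.7 + 447.9 + 443.7 + 445.8 + 446.8 + 445.5 + 449.8) / 13 = 447.2846
Moving ranges: 3.7, 0.9, 4.6, 6.3, 3.2, 4.8, 3.2, 4.2, 2.1, 1.0, 1.3, 4.3; M̄R̄ = 39.6000 / 12 = 3.3000
UCL = X̄ + 3·M̄R̄/d₂ = 447.2846 + 3 × 3.3000 / 1.128 = 456.0612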